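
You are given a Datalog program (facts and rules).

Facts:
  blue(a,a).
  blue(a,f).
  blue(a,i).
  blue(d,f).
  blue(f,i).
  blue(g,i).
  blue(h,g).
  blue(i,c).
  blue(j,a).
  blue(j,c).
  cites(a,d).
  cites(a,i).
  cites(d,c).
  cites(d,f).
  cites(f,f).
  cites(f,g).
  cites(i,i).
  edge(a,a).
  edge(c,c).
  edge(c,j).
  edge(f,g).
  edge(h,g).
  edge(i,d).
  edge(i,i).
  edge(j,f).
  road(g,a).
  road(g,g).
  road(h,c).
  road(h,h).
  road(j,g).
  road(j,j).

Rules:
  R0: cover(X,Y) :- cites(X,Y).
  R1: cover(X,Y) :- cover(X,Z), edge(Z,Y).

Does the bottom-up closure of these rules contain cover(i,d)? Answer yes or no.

round 1: derive cover(a,d) via R0 from cites(a,d)
round 1: derive cover(a,i) via R0 from cites(a,i)
round 1: derive cover(d,c) via R0 from cites(d,c)
round 1: derive cover(d,f) via R0 from cites(d,f)
round 1: derive cover(f,f) via R0 from cites(f,f)
round 1: derive cover(f,g) via R0 from cites(f,g)
round 1: derive cover(i,i) via R0 from cites(i,i)
round 2: derive cover(d,g) via R1 from cover(d,f), edge(f,g)
round 2: derive cover(d,j) via R1 from cover(d,c), edge(c,j)
round 2: derive cover(i,d) via R1 from cover(i,i), edge(i,d)

yes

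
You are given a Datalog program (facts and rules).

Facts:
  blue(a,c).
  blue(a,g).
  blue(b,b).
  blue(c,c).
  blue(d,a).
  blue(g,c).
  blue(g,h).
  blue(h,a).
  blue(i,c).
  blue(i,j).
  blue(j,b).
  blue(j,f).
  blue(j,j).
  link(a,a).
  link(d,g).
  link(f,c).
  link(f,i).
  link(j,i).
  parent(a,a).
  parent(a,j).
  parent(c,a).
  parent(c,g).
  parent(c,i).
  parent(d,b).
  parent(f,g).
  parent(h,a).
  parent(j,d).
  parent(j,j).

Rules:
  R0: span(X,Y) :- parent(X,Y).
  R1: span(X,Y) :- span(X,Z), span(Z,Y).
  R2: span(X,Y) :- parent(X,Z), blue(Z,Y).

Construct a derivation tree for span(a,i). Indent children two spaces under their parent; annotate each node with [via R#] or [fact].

round 1: derive span(a,a) via R0 from parent(a,a)
round 1: derive span(a,j) via R0 from parent(a,j)
round 1: derive span(c,a) via R0 from parent(c,a)
round 1: derive span(c,g) via R0 from parent(c,g)
round 1: derive span(c,i) via R0 from parent(c,i)
round 1: derive span(d,b) via R0 from parent(d,b)
round 1: derive span(f,g) via R0 from parent(f,g)
round 1: derive span(h,a) via R0 from parent(h,a)
round 1: derive span(j,d) via R0 from parent(j,d)
round 1: derive span(j,j) via R0 from parent(j,j)
round 1: derive span(a,b) via R2 from parent(a,j), blue(j,b)
round 1: derive span(a,c) via R2 from parent(a,a), blue(a,c)
round 1: derive span(a,f) via R2 from parent(a,j), blue(j,f)
round 1: derive span(a,g) via R2 from parent(a,a), blue(a,g)
round 1: derive span(c,c) via R2 from parent(c,a), blue(a,c)
round 1: derive span(c,h) via R2 from parent(c,g), blue(g,h)
round 1: derive span(c,j) via R2 from parent(c,i), blue(i,j)
round 1: derive span(f,c) via R2 from parent(f,g), blue(g,c)
round 1: derive span(f,h) via R2 from parent(f,g), blue(g,h)
round 1: derive span(h,c) via R2 from parent(h,a), blue(a,c)
round 1: derive span(h,g) via R2 from parent(h,a), blue(a,g)
round 1: derive span(j,a) via R2 from parent(j,d), blue(d,a)
round 1: derive span(j,b) via R2 from parent(j,j), blue(j,b)
round 1: derive span(j,f) via R2 from parent(j,j), blue(j,f)
round 2: derive span(a,d) via R1 from span(a,j), span(j,d)
round 2: derive span(a,h) via R1 from span(a,c), span(c,h)
round 2: derive span(a,i) via R1 from span(a,c), span(c,i)
round 2: derive span(c,b) via R1 from span(c,a), span(a,b)
round 2: derive span(c,d) via R1 from span(c,j), span(j,d)
round 2: derive span(c,f) via R1 from span(c,a), span(a,f)
round 2: derive span(f,a) via R1 from span(f,c), span(c,a)
round 2: derive span(f,i) via R1 from span(f,c), span(c,i)
round 2: derive span(f,j) via R1 from span(f,c), span(c,j)
round 2: derive span(h,b) via R1 from span(h,a), span(a,b)
round 2: derive span(h,f) via R1 from span(h,a), span(a,f)
round 2: derive span(h,h) via R1 from span(h,c), span(c,h)
round 2: derive span(h,i) via R1 from span(h,c), span(c,i)
round 2: derive span(h,j) via R1 from span(h,a), span(a,j)
round 2: derive span(j,c) via R1 from span(j,a), span(a,c)
round 2: derive span(j,g) via R1 from span(j,a), span(a,g)
round 2: derive span(j,h) via R1 from span(j,f), span(f,h)
round 3: derive span(f,b) via R1 from span(f,a), span(a,b)
round 3: derive span(f,d) via R1 from span(f,a), span(a,d)
round 3: derive span(f,f) via R1 from span(f,a), span(a,f)
round 3: derive span(h,d) via R1 from span(h,a), span(a,d)
round 3: derive span(j,i) via R1 from span(j,a), span(a,i)

span(a,i)  [via R1]
  span(a,c)  [via R2]
    parent(a,a)  [fact]
    blue(a,c)  [fact]
  span(c,i)  [via R0]
    parent(c,i)  [fact]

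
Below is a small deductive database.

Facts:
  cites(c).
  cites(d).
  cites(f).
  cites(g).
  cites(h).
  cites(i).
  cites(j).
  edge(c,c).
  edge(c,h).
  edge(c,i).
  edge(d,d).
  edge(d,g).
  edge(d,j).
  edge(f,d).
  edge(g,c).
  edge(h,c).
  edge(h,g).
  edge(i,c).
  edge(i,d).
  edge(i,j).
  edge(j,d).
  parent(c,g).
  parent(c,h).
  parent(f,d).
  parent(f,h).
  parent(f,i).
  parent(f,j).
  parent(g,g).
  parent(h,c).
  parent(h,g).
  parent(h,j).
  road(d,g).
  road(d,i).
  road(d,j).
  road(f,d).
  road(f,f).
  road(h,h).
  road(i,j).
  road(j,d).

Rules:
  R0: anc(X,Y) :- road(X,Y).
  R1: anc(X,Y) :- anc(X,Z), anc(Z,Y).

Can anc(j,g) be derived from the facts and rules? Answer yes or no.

round 1: derive anc(d,g) via R0 from road(d,g)
round 1: derive anc(d,i) via R0 from road(d,i)
round 1: derive anc(d,j) via R0 from road(d,j)
round 1: derive anc(f,d) via R0 from road(f,d)
round 1: derive anc(f,f) via R0 from road(f,f)
round 1: derive anc(h,h) via R0 from road(h,h)
round 1: derive anc(i,j) via R0 from road(i,j)
round 1: derive anc(j,d) via R0 from road(j,d)
round 2: derive anc(d,d) via R1 from anc(d,j), anc(j,d)
round 2: derive anc(f,g) via R1 from anc(f,d), anc(d,g)
round 2: derive anc(f,i) via R1 from anc(f,d), anc(d,i)
round 2: derive anc(f,j) via R1 from anc(f,d), anc(d,j)
round 2: derive anc(i,d) via R1 from anc(i,j), anc(j,d)
round 2: derive anc(j,g) via R1 from anc(j,d), anc(d,g)
round 2: derive anc(j,i) via R1 from anc(j,d), anc(d,i)
round 2: derive anc(j,j) via R1 from anc(j,d), anc(d,j)
round 3: derive anc(i,g) via R1 from anc(i,d), anc(d,g)
round 3: derive anc(i,i) via R1 from anc(i,d), anc(d,i)

yes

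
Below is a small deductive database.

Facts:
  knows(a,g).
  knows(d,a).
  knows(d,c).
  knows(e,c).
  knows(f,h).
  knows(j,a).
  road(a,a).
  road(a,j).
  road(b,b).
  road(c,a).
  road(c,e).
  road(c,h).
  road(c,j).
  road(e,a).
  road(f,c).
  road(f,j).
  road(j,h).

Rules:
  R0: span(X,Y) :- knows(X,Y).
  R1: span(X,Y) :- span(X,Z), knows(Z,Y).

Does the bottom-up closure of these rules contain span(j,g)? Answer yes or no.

round 1: derive span(a,g) via R0 from knows(a,g)
round 1: derive span(d,a) via R0 from knows(d,a)
round 1: derive span(d,c) via R0 from knows(d,c)
round 1: derive span(e,c) via R0 from knows(e,c)
round 1: derive span(f,h) via R0 from knows(f,h)
round 1: derive span(j,a) via R0 from knows(j,a)
round 2: derive span(d,g) via R1 from span(d,a), knows(a,g)
round 2: derive span(j,g) via R1 from span(j,a), knows(a,g)

yes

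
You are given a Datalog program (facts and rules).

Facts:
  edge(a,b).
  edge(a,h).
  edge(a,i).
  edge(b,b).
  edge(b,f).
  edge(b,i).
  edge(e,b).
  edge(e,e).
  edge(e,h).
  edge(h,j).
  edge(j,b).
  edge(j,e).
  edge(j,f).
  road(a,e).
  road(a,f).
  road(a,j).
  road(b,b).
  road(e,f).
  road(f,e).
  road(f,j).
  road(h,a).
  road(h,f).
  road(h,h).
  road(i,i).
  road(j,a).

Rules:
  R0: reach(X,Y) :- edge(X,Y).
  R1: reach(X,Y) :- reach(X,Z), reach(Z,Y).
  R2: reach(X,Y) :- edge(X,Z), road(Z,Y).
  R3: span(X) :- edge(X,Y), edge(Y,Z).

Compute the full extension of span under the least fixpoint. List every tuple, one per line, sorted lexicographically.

span(a)
span(b)
span(e)
span(h)
span(j)

round 1: derive span(a) via R3 from edge(a,b), edge(b,b)
round 1: derive span(b) via R3 from edge(b,b), edge(b,b)
round 1: derive span(e) via R3 from edge(e,b), edge(b,b)
round 1: derive span(h) via R3 from edge(h,j), edge(j,b)
round 1: derive span(j) via R3 from edge(j,b), edge(b,b)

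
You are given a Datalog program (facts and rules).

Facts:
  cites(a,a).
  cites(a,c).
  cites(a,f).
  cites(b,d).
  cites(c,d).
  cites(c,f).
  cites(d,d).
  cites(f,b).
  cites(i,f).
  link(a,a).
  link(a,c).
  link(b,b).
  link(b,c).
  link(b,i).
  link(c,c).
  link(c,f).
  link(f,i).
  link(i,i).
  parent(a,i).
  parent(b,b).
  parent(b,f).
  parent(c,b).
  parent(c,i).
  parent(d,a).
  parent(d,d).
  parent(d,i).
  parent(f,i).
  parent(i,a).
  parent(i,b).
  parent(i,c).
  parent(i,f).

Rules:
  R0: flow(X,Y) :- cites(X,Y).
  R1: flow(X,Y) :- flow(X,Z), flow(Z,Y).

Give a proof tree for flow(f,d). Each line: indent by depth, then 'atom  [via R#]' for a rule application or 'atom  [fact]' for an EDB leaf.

flow(f,d)  [via R1]
  flow(f,b)  [via R0]
    cites(f,b)  [fact]
  flow(b,d)  [via R0]
    cites(b,d)  [fact]

round 1: derive flow(a,a) via R0 from cites(a,a)
round 1: derive flow(a,c) via R0 from cites(a,c)
round 1: derive flow(a,f) via R0 from cites(a,f)
round 1: derive flow(b,d) via R0 from cites(b,d)
round 1: derive flow(c,d) via R0 from cites(c,d)
round 1: derive flow(c,f) via R0 from cites(c,f)
round 1: derive flow(d,d) via R0 from cites(d,d)
round 1: derive flow(f,b) via R0 from cites(f,b)
round 1: derive flow(i,f) via R0 from cites(i,f)
round 2: derive flow(a,b) via R1 from flow(a,f), flow(f,b)
round 2: derive flow(a,d) via R1 from flow(a,c), flow(c,d)
round 2: derive flow(c,b) via R1 from flow(c,f), flow(f,b)
round 2: derive flow(f,d) via R1 from flow(f,b), flow(b,d)
round 2: derive flow(i,b) via R1 from flow(i,f), flow(f,b)
round 3: derive flow(i,d) via R1 from flow(i,b), flow(b,d)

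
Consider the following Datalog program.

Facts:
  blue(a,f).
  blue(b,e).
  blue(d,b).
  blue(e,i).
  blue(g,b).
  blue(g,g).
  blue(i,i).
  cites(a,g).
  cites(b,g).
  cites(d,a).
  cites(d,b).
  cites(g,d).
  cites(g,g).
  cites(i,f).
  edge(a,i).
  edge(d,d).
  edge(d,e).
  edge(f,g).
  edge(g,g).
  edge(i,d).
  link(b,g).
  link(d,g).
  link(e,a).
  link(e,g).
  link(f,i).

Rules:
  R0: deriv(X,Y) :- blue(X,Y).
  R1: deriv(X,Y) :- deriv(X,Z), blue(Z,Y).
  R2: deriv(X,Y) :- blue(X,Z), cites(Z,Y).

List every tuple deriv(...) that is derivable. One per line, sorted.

deriv(a,f)
deriv(b,e)
deriv(b,i)
deriv(d,b)
deriv(d,e)
deriv(d,g)
deriv(d,i)
deriv(e,f)
deriv(e,i)
deriv(g,b)
deriv(g,d)
deriv(g,e)
deriv(g,g)
deriv(g,i)
deriv(i,f)
deriv(i,i)

round 1: derive deriv(a,f) via R0 from blue(a,f)
round 1: derive deriv(b,e) via R0 from blue(b,e)
round 1: derive deriv(d,b) via R0 from blue(d,b)
round 1: derive deriv(e,i) via R0 from blue(e,i)
round 1: derive deriv(g,b) via R0 from blue(g,b)
round 1: derive deriv(g,g) via R0 from blue(g,g)
round 1: derive deriv(i,i) via R0 from blue(i,i)
round 1: derive deriv(d,g) via R2 from blue(d,b), cites(b,g)
round 1: derive deriv(e,f) via R2 from blue(e,i), cites(i,f)
round 1: derive deriv(g,d) via R2 from blue(g,g), cites(g,d)
round 1: derive deriv(i,f) via R2 from blue(i,i), cites(i,f)
round 2: derive deriv(b,i) via R1 from deriv(b,e), blue(e,i)
round 2: derive deriv(d,e) via R1 from deriv(d,b), blue(b,e)
round 2: derive deriv(g,e) via R1 from deriv(g,b), blue(b,e)
round 3: derive deriv(d,i) via R1 from deriv(d,e), blue(e,i)
round 3: derive deriv(g,i) via R1 from deriv(g,e), blue(e,i)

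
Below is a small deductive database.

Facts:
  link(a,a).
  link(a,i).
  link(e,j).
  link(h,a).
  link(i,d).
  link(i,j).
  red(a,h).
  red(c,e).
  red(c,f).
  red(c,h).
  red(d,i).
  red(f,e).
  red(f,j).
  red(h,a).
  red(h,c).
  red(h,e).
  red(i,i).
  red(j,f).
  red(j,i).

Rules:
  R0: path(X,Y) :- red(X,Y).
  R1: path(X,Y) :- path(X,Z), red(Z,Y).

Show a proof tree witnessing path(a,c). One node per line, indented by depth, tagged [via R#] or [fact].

round 1: derive path(a,h) via R0 from red(a,h)
round 1: derive path(c,e) via R0 from red(c,e)
round 1: derive path(c,f) via R0 from red(c,f)
round 1: derive path(c,h) via R0 from red(c,h)
round 1: derive path(d,i) via R0 from red(d,i)
round 1: derive path(f,e) via R0 from red(f,e)
round 1: derive path(f,j) via R0 from red(f,j)
round 1: derive path(h,a) via R0 from red(h,a)
round 1: derive path(h,c) via R0 from red(h,c)
round 1: derive path(h,e) via R0 from red(h,e)
round 1: derive path(i,i) via R0 from red(i,i)
round 1: derive path(j,f) via R0 from red(j,f)
round 1: derive path(j,i) via R0 from red(j,i)
round 2: derive path(a,a) via R1 from path(a,h), red(h,a)
round 2: derive path(a,c) via R1 from path(a,h), red(h,c)
round 2: derive path(a,e) via R1 from path(a,h), red(h,e)
round 2: derive path(c,a) via R1 from path(c,h), red(h,a)
round 2: derive path(c,c) via R1 from path(c,h), red(h,c)
round 2: derive path(c,j) via R1 from path(c,f), red(f,j)
round 2: derive path(f,f) via R1 from path(f,j), red(j,f)
round 2: derive path(f,i) via R1 from path(f,j), red(j,i)
round 2: derive path(h,f) via R1 from path(h,c), red(c,f)
round 2: derive path(h,h) via R1 from path(h,a), red(a,h)
round 2: derive path(j,e) via R1 from path(j,f), red(f,e)
round 2: derive path(j,j) via R1 from path(j,f), red(f,j)
round 3: derive path(a,f) via R1 from path(a,c), red(c,f)
round 3: derive path(c,i) via R1 from path(c,j), red(j,i)
round 3: derive path(h,j) via R1 from path(h,f), red(f,j)
round 4: derive path(a,j) via R1 from path(a,f), red(f,j)
round 4: derive path(h,i) via R1 from path(h,j), red(j,i)
round 5: derive path(a,i) via R1 from path(a,j), red(j,i)

path(a,c)  [via R1]
  path(a,h)  [via R0]
    red(a,h)  [fact]
  red(h,c)  [fact]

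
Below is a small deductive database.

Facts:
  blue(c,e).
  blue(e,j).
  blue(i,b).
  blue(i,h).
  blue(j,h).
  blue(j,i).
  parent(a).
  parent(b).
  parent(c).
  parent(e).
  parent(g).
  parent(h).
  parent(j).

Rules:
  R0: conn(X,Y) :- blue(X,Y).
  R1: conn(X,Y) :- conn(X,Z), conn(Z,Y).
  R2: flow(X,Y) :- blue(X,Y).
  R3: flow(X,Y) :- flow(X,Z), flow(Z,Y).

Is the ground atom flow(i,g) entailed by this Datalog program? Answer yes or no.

round 1: derive flow(c,e) via R2 from blue(c,e)
round 1: derive flow(e,j) via R2 from blue(e,j)
round 1: derive flow(i,b) via R2 from blue(i,b)
round 1: derive flow(i,h) via R2 from blue(i,h)
round 1: derive flow(j,h) via R2 from blue(j,h)
round 1: derive flow(j,i) via R2 from blue(j,i)
round 2: derive flow(c,j) via R3 from flow(c,e), flow(e,j)
round 2: derive flow(e,h) via R3 from flow(e,j), flow(j,h)
round 2: derive flow(e,i) via R3 from flow(e,j), flow(j,i)
round 2: derive flow(j,b) via R3 from flow(j,i), flow(i,b)
round 3: derive flow(c,b) via R3 from flow(c,j), flow(j,b)
round 3: derive flow(c,h) via R3 from flow(c,e), flow(e,h)
round 3: derive flow(c,i) via R3 from flow(c,e), flow(e,i)
round 3: derive flow(e,b) via R3 from flow(e,i), flow(i,b)

no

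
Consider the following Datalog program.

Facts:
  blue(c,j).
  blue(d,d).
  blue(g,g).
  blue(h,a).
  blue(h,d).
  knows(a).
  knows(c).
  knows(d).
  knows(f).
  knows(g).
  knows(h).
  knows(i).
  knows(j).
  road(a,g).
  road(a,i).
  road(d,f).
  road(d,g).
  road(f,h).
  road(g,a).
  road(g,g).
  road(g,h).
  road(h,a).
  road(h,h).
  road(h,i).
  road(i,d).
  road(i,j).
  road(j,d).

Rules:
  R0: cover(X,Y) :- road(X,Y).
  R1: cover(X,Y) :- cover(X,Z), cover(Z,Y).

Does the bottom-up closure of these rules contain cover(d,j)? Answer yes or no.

yes

round 1: derive cover(a,g) via R0 from road(a,g)
round 1: derive cover(a,i) via R0 from road(a,i)
round 1: derive cover(d,f) via R0 from road(d,f)
round 1: derive cover(d,g) via R0 from road(d,g)
round 1: derive cover(f,h) via R0 from road(f,h)
round 1: derive cover(g,a) via R0 from road(g,a)
round 1: derive cover(g,g) via R0 from road(g,g)
round 1: derive cover(g,h) via R0 from road(g,h)
round 1: derive cover(h,a) via R0 from road(h,a)
round 1: derive cover(h,h) via R0 from road(h,h)
round 1: derive cover(h,i) via R0 from road(h,i)
round 1: derive cover(i,d) via R0 from road(i,d)
round 1: derive cover(i,j) via R0 from road(i,j)
round 1: derive cover(j,d) via R0 from road(j,d)
round 2: derive cover(a,a) via R1 from cover(a,g), cover(g,a)
round 2: derive cover(a,d) via R1 from cover(a,i), cover(i,d)
round 2: derive cover(a,h) via R1 from cover(a,g), cover(g,h)
round 2: derive cover(a,j) via R1 from cover(a,i), cover(i,j)
round 2: derive cover(d,a) via R1 from cover(d,g), cover(g,a)
round 2: derive cover(d,h) via R1 from cover(d,f), cover(f,h)
round 2: derive cover(f,a) via R1 from cover(f,h), cover(h,a)
round 2: derive cover(f,i) via R1 from cover(f,h), cover(h,i)
round 2: derive cover(g,i) via R1 from cover(g,a), cover(a,i)
round 2: derive cover(h,d) via R1 from cover(h,i), cover(i,d)
round 2: derive cover(h,g) via R1 from cover(h,a), cover(a,g)
round 2: derive cover(h,j) via R1 from cover(h,i), cover(i,j)
round 2: derive cover(i,f) via R1 from cover(i,d), cover(d,f)
round 2: derive cover(i,g) via R1 from cover(i,d), cover(d,g)
round 2: derive cover(j,f) via R1 from cover(j,d), cover(d,f)
round 2: derive cover(j,g) via R1 from cover(j,d), cover(d,g)
round 3: derive cover(a,f) via R1 from cover(a,d), cover(d,f)
round 3: derive cover(d,d) via R1 from cover(d,a), cover(a,d)
round 3: derive cover(d,i) via R1 from cover(d,a), cover(a,i)
round 3: derive cover(d,j) via R1 from cover(d,a), cover(a,j)
round 3: derive cover(f,d) via R1 from cover(f,a), cover(a,d)
round 3: derive cover(f,f) via R1 from cover(f,i), cover(i,f)
round 3: derive cover(f,g) via R1 from cover(f,a), cover(a,g)
round 3: derive cover(f,j) via R1 from cover(f,a), cover(a,j)
round 3: derive cover(g,d) via R1 from cover(g,a), cover(a,d)
round 3: derive cover(g,f) via R1 from cover(g,i), cover(i,f)
round 3: derive cover(g,j) via R1 from cover(g,a), cover(a,j)
round 3: derive cover(h,f) via R1 from cover(h,d), cover(d,f)
round 3: derive cover(i,a) via R1 from cover(i,d), cover(d,a)
round 3: derive cover(i,h) via R1 from cover(i,d), cover(d,h)
round 3: derive cover(i,i) via R1 from cover(i,f), cover(f,i)
round 3: derive cover(j,a) via R1 from cover(j,d), cover(d,a)
round 3: derive cover(j,h) via R1 from cover(j,d), cover(d,h)
round 3: derive cover(j,i) via R1 from cover(j,f), cover(f,i)
round 4: derive cover(j,j) via R1 from cover(j,a), cover(a,j)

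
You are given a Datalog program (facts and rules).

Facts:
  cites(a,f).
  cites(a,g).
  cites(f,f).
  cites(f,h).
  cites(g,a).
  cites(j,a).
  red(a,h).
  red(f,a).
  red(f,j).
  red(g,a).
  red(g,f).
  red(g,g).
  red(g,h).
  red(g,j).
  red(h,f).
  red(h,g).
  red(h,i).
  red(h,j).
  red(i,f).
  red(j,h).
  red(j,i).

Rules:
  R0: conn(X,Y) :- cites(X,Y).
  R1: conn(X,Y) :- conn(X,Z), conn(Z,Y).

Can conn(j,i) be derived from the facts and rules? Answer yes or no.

no

round 1: derive conn(a,f) via R0 from cites(a,f)
round 1: derive conn(a,g) via R0 from cites(a,g)
round 1: derive conn(f,f) via R0 from cites(f,f)
round 1: derive conn(f,h) via R0 from cites(f,h)
round 1: derive conn(g,a) via R0 from cites(g,a)
round 1: derive conn(j,a) via R0 from cites(j,a)
round 2: derive conn(a,a) via R1 from conn(a,g), conn(g,a)
round 2: derive conn(a,h) via R1 from conn(a,f), conn(f,h)
round 2: derive conn(g,f) via R1 from conn(g,a), conn(a,f)
round 2: derive conn(g,g) via R1 from conn(g,a), conn(a,g)
round 2: derive conn(j,f) via R1 from conn(j,a), conn(a,f)
round 2: derive conn(j,g) via R1 from conn(j,a), conn(a,g)
round 3: derive conn(g,h) via R1 from conn(g,a), conn(a,h)
round 3: derive conn(j,h) via R1 from conn(j,a), conn(a,h)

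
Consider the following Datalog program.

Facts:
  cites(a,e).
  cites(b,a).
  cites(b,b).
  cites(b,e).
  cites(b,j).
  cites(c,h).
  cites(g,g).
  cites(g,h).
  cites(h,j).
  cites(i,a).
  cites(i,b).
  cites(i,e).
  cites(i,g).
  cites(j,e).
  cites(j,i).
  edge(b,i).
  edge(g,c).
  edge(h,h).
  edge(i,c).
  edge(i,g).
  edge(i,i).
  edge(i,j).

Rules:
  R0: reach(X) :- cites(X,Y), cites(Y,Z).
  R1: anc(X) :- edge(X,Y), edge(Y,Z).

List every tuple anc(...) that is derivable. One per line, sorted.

round 1: derive anc(b) via R1 from edge(b,i), edge(i,c)
round 1: derive anc(h) via R1 from edge(h,h), edge(h,h)
round 1: derive anc(i) via R1 from edge(i,g), edge(g,c)

anc(b)
anc(h)
anc(i)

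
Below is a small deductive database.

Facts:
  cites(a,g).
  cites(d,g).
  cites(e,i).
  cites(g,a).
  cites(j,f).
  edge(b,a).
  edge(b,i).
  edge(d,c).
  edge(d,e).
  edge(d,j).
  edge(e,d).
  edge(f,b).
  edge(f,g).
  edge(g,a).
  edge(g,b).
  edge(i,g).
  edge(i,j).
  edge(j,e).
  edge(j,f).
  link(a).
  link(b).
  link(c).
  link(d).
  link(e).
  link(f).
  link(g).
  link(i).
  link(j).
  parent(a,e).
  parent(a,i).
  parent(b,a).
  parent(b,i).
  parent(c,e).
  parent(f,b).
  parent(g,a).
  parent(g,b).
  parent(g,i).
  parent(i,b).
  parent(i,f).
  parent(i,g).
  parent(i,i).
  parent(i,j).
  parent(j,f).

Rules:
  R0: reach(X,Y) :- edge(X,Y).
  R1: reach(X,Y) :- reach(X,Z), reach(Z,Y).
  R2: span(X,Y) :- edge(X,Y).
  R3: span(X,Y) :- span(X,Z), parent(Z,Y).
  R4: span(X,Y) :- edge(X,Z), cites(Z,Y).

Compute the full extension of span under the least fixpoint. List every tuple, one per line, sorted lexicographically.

span(b,a)
span(b,b)
span(b,e)
span(b,f)
span(b,g)
span(b,i)
span(b,j)
span(d,a)
span(d,b)
span(d,c)
span(d,e)
span(d,f)
span(d,g)
span(d,i)
span(d,j)
span(e,a)
span(e,b)
span(e,d)
span(e,e)
span(e,f)
span(e,g)
span(e,i)
span(e,j)
span(f,a)
span(f,b)
span(f,e)
span(f,f)
span(f,g)
span(f,i)
span(f,j)
span(g,a)
span(g,b)
span(g,e)
span(g,f)
span(g,g)
span(g,i)
span(g,j)
span(i,a)
span(i,b)
span(i,e)
span(i,f)
span(i,g)
span(i,i)
span(i,j)
span(j,a)
span(j,b)
span(j,e)
span(j,f)
span(j,g)
span(j,i)
span(j,j)

round 1: derive span(b,a) via R2 from edge(b,a)
round 1: derive span(b,i) via R2 from edge(b,i)
round 1: derive span(d,c) via R2 from edge(d,c)
round 1: derive span(d,e) via R2 from edge(d,e)
round 1: derive span(d,j) via R2 from edge(d,j)
round 1: derive span(e,d) via R2 from edge(e,d)
round 1: derive span(f,b) via R2 from edge(f,b)
round 1: derive span(f,g) via R2 from edge(f,g)
round 1: derive span(g,a) via R2 from edge(g,a)
round 1: derive span(g,b) via R2 from edge(g,b)
round 1: derive span(i,g) via R2 from edge(i,g)
round 1: derive span(i,j) via R2 from edge(i,j)
round 1: derive span(j,e) via R2 from edge(j,e)
round 1: derive span(j,f) via R2 from edge(j,f)
round 1: derive span(b,g) via R4 from edge(b,a), cites(a,g)
round 1: derive span(d,f) via R4 from edge(d,j), cites(j,f)
round 1: derive span(d,i) via R4 from edge(d,e), cites(e,i)
round 1: derive span(e,g) via R4 from edge(e,d), cites(d,g)
round 1: derive span(f,a) via R4 from edge(f,g), cites(g,a)
round 1: derive span(g,g) via R4 from edge(g,a), cites(a,g)
round 1: derive span(i,a) via R4 from edge(i,g), cites(g,a)
round 1: derive span(i,f) via R4 from edge(i,j), cites(j,f)
round 1: derive span(j,i) via R4 from edge(j,e), cites(e,i)
round 2: derive span(b,b) via R3 from span(b,g), parent(g,b)
round 2: derive span(b,e) via R3 from span(b,a), parent(a,e)
round 2: derive span(b,f) via R3 from span(b,i), parent(i,f)
round 2: derive span(b,j) via R3 from span(b,i), parent(i,j)
round 2: derive span(d,b) via R3 from span(d,f), parent(f,b)
round 2: derive span(d,g) via R3 from span(d,i), parent(i,g)
round 2: derive span(e,a) via R3 from span(e,g), parent(g,a)
round 2: derive span(e,b) via R3 from span(e,g), parent(g,b)
round 2: derive span(e,i) via R3 from span(e,g), parent(g,i)
round 2: derive span(f,e) via R3 from span(f,a), parent(a,e)
round 2: derive span(f,i) via R3 from span(f,a), parent(a,i)
round 2: derive span(g,e) via R3 from span(g,a), parent(a,e)
round 2: derive span(g,i) via R3 from span(g,a), parent(a,i)
round 2: derive span(i,b) via R3 from span(i,f), parent(f,b)
round 2: derive span(i,e) via R3 from span(i,a), parent(a,e)
round 2: derive span(i,i) via R3 from span(i,a), parent(a,i)
round 2: derive span(j,b) via R3 from span(j,f), parent(f,b)
round 2: derive span(j,g) via R3 from span(j,i), parent(i,g)
round 2: derive span(j,j) via R3 from span(j,i), parent(i,j)
round 3: derive span(d,a) via R3 from span(d,b), parent(b,a)
round 3: derive span(e,e) via R3 from span(e,a), parent(a,e)
round 3: derive span(e,f) via R3 from span(e,i), parent(i,f)
round 3: derive span(e,j) via R3 from span(e,i), parent(i,j)
round 3: derive span(f,f) via R3 from span(f,i), parent(i,f)
round 3: derive span(f,j) via R3 from span(f,i), parent(i,j)
round 3: derive span(g,f) via R3 from span(g,i), parent(i,f)
round 3: derive span(g,j) via R3 from span(g,i), parent(i,j)
round 3: derive span(j,a) via R3 from span(j,b), parent(b,a)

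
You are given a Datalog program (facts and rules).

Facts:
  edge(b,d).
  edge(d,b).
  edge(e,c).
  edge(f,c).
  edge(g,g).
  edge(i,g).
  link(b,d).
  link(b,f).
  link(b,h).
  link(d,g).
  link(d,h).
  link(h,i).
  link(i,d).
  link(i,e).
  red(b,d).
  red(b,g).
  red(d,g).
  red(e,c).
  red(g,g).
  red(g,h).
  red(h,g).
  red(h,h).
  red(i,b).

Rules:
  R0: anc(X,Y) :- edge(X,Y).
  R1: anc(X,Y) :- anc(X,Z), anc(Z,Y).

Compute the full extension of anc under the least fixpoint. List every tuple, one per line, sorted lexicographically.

round 1: derive anc(b,d) via R0 from edge(b,d)
round 1: derive anc(d,b) via R0 from edge(d,b)
round 1: derive anc(e,c) via R0 from edge(e,c)
round 1: derive anc(f,c) via R0 from edge(f,c)
round 1: derive anc(g,g) via R0 from edge(g,g)
round 1: derive anc(i,g) via R0 from edge(i,g)
round 2: derive anc(b,b) via R1 from anc(b,d), anc(d,b)
round 2: derive anc(d,d) via R1 from anc(d,b), anc(b,d)

anc(b,b)
anc(b,d)
anc(d,b)
anc(d,d)
anc(e,c)
anc(f,c)
anc(g,g)
anc(i,g)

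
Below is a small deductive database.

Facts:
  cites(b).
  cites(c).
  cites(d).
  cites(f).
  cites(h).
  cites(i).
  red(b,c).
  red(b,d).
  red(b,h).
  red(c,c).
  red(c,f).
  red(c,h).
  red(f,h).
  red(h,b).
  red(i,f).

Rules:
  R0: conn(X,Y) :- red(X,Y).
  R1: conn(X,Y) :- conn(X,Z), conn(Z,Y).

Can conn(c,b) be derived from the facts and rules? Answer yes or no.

round 1: derive conn(b,c) via R0 from red(b,c)
round 1: derive conn(b,d) via R0 from red(b,d)
round 1: derive conn(b,h) via R0 from red(b,h)
round 1: derive conn(c,c) via R0 from red(c,c)
round 1: derive conn(c,f) via R0 from red(c,f)
round 1: derive conn(c,h) via R0 from red(c,h)
round 1: derive conn(f,h) via R0 from red(f,h)
round 1: derive conn(h,b) via R0 from red(h,b)
round 1: derive conn(i,f) via R0 from red(i,f)
round 2: derive conn(b,b) via R1 from conn(b,h), conn(h,b)
round 2: derive conn(b,f) via R1 from conn(b,c), conn(c,f)
round 2: derive conn(c,b) via R1 from conn(c,h), conn(h,b)
round 2: derive conn(f,b) via R1 from conn(f,h), conn(h,b)
round 2: derive conn(h,c) via R1 from conn(h,b), conn(b,c)
round 2: derive conn(h,d) via R1 from conn(h,b), conn(b,d)
round 2: derive conn(h,h) via R1 from conn(h,b), conn(b,h)
round 2: derive conn(i,h) via R1 from conn(i,f), conn(f,h)
round 3: derive conn(c,d) via R1 from conn(c,b), conn(b,d)
round 3: derive conn(f,c) via R1 from conn(f,b), conn(b,c)
round 3: derive conn(f,d) via R1 from conn(f,b), conn(b,d)
round 3: derive conn(f,f) via R1 from conn(f,b), conn(b,f)
round 3: derive conn(h,f) via R1 from conn(h,b), conn(b,f)
round 3: derive conn(i,b) via R1 from conn(i,f), conn(f,b)
round 3: derive conn(i,c) via R1 from conn(i,h), conn(h,c)
round 3: derive conn(i,d) via R1 from conn(i,h), conn(h,d)

yes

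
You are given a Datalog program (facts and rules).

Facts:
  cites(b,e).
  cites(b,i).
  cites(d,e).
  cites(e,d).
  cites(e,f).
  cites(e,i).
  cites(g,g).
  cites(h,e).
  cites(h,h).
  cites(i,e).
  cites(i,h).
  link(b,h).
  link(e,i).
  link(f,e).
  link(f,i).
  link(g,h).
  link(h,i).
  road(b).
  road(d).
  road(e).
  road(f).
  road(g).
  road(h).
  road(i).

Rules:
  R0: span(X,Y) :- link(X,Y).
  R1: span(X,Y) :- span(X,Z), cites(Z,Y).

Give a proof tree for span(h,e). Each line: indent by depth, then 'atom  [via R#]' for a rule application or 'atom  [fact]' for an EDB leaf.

span(h,e)  [via R1]
  span(h,i)  [via R0]
    link(h,i)  [fact]
  cites(i,e)  [fact]

round 1: derive span(b,h) via R0 from link(b,h)
round 1: derive span(e,i) via R0 from link(e,i)
round 1: derive span(f,e) via R0 from link(f,e)
round 1: derive span(f,i) via R0 from link(f,i)
round 1: derive span(g,h) via R0 from link(g,h)
round 1: derive span(h,i) via R0 from link(h,i)
round 2: derive span(b,e) via R1 from span(b,h), cites(h,e)
round 2: derive span(e,e) via R1 from span(e,i), cites(i,e)
round 2: derive span(e,h) via R1 from span(e,i), cites(i,h)
round 2: derive span(f,d) via R1 from span(f,e), cites(e,d)
round 2: derive span(f,f) via R1 from span(f,e), cites(e,f)
round 2: derive span(f,h) via R1 from span(f,i), cites(i,h)
round 2: derive span(g,e) via R1 from span(g,h), cites(h,e)
round 2: derive span(h,e) via R1 from span(h,i), cites(i,e)
round 2: derive span(h,h) via R1 from span(h,i), cites(i,h)
round 3: derive span(b,d) via R1 from span(b,e), cites(e,d)
round 3: derive span(b,f) via R1 from span(b,e), cites(e,f)
round 3: derive span(b,i) via R1 from span(b,e), cites(e,i)
round 3: derive span(e,d) via R1 from span(e,e), cites(e,d)
round 3: derive span(e,f) via R1 from span(e,e), cites(e,f)
round 3: derive span(g,d) via R1 from span(g,e), cites(e,d)
round 3: derive span(g,f) via R1 from span(g,e), cites(e,f)
round 3: derive span(g,i) via R1 from span(g,e), cites(e,i)
round 3: derive span(h,d) via R1 from span(h,e), cites(e,d)
round 3: derive span(h,f) via R1 from span(h,e), cites(e,f)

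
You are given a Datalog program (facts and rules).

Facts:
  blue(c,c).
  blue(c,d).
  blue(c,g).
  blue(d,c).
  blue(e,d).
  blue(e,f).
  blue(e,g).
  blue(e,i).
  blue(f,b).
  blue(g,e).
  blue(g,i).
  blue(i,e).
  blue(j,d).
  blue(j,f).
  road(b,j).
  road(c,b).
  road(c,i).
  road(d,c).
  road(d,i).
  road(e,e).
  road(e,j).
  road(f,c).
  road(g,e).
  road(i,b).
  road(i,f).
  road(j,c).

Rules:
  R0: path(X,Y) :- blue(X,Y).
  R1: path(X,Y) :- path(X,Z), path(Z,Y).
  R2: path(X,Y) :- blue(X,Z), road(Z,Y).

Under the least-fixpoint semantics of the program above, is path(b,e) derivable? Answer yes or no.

no

round 1: derive path(c,c) via R0 from blue(c,c)
round 1: derive path(c,d) via R0 from blue(c,d)
round 1: derive path(c,g) via R0 from blue(c,g)
round 1: derive path(d,c) via R0 from blue(d,c)
round 1: derive path(e,d) via R0 from blue(e,d)
round 1: derive path(e,f) via R0 from blue(e,f)
round 1: derive path(e,g) via R0 from blue(e,g)
round 1: derive path(e,i) via R0 from blue(e,i)
round 1: derive path(f,b) via R0 from blue(f,b)
round 1: derive path(g,e) via R0 from blue(g,e)
round 1: derive path(g,i) via R0 from blue(g,i)
round 1: derive path(i,e) via R0 from blue(i,e)
round 1: derive path(j,d) via R0 from blue(j,d)
round 1: derive path(j,f) via R0 from blue(j,f)
round 1: derive path(c,b) via R2 from blue(c,c), road(c,b)
round 1: derive path(c,e) via R2 from blue(c,g), road(g,e)
round 1: derive path(c,i) via R2 from blue(c,c), road(c,i)
round 1: derive path(d,b) via R2 from blue(d,c), road(c,b)
round 1: derive path(d,i) via R2 from blue(d,c), road(c,i)
round 1: derive path(e,b) via R2 from blue(e,i), road(i,b)
round 1: derive path(e,c) via R2 from blue(e,d), road(d,c)
round 1: derive path(e,e) via R2 from blue(e,g), road(g,e)
round 1: derive path(f,j) via R2 from blue(f,b), road(b,j)
round 1: derive path(g,b) via R2 from blue(g,i), road(i,b)
round 1: derive path(g,f) via R2 from blue(g,i), road(i,f)
round 1: derive path(g,j) via R2 from blue(g,e), road(e,j)
round 1: derive path(i,j) via R2 from blue(i,e), road(e,j)
round 1: derive path(j,c) via R2 from blue(j,d), road(d,c)
round 1: derive path(j,i) via R2 from blue(j,d), road(d,i)
round 2: derive path(c,f) via R1 from path(c,e), path(e,f)
round 2: derive path(c,j) via R1 from path(c,g), path(g,j)
round 2: derive path(d,d) via R1 from path(d,c), path(c,d)
round 2: derive path(d,e) via R1 from path(d,c), path(c,e)
round 2: derive path(d,g) via R1 from path(d,c), path(c,g)
round 2: derive path(d,j) via R1 from path(d,i), path(i,j)
round 2: derive path(e,j) via R1 from path(e,f), path(f,j)
round 2: derive path(f,c) via R1 from path(f,j), path(j,c)
round 2: derive path(f,d) via R1 from path(f,j), path(j,d)
round 2: derive path(f,f) via R1 from path(f,j), path(j,f)
round 2: derive path(f,i) via R1 from path(f,j), path(j,i)
round 2: derive path(g,c) via R1 from path(g,e), path(e,c)
round 2: derive path(g,d) via R1 from path(g,e), path(e,d)
round 2: derive path(g,g) via R1 from path(g,e), path(e,g)
round 2: derive path(i,b) via R1 from path(i,e), path(e,b)
round 2: derive path(i,c) via R1 from path(i,e), path(e,c)
round 2: derive path(i,d) via R1 from path(i,e), path(e,d)
round 2: derive path(i,f) via R1 from path(i,e), path(e,f)
round 2: derive path(i,g) via R1 from path(i,e), path(e,g)
round 2: derive path(i,i) via R1 from path(i,e), path(e,i)
round 2: derive path(j,b) via R1 from path(j,c), path(c,b)
round 2: derive path(j,e) via R1 from path(j,c), path(c,e)
round 2: derive path(j,g) via R1 from path(j,c), path(c,g)
round 2: derive path(j,j) via R1 from path(j,f), path(f,j)
round 3: derive path(d,f) via R1 from path(d,c), path(c,f)
round 3: derive path(f,e) via R1 from path(f,c), path(c,e)
round 3: derive path(f,g) via R1 from path(f,c), path(c,g)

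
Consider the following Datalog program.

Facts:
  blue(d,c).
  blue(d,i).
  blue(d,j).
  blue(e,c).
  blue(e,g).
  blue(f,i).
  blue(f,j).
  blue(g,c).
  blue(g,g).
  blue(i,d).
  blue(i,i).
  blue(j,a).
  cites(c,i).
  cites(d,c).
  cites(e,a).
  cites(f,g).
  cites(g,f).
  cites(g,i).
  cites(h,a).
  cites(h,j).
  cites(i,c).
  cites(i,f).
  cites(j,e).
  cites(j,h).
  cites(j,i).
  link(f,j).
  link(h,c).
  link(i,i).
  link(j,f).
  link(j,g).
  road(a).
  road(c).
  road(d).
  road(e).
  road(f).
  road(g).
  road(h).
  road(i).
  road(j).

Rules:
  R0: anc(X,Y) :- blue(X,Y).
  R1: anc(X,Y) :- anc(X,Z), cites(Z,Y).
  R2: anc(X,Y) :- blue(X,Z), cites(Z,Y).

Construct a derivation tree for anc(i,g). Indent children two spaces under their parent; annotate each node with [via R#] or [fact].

anc(i,g)  [via R1]
  anc(i,f)  [via R2]
    blue(i,i)  [fact]
    cites(i,f)  [fact]
  cites(f,g)  [fact]

round 1: derive anc(d,c) via R0 from blue(d,c)
round 1: derive anc(d,i) via R0 from blue(d,i)
round 1: derive anc(d,j) via R0 from blue(d,j)
round 1: derive anc(e,c) via R0 from blue(e,c)
round 1: derive anc(e,g) via R0 from blue(e,g)
round 1: derive anc(f,i) via R0 from blue(f,i)
round 1: derive anc(f,j) via R0 from blue(f,j)
round 1: derive anc(g,c) via R0 from blue(g,c)
round 1: derive anc(g,g) via R0 from blue(g,g)
round 1: derive anc(i,d) via R0 from blue(i,d)
round 1: derive anc(i,i) via R0 from blue(i,i)
round 1: derive anc(j,a) via R0 from blue(j,a)
round 1: derive anc(d,e) via R2 from blue(d,j), cites(j,e)
round 1: derive anc(d,f) via R2 from blue(d,i), cites(i,f)
round 1: derive anc(d,h) via R2 from blue(d,j), cites(j,h)
round 1: derive anc(e,f) via R2 from blue(e,g), cites(g,f)
round 1: derive anc(e,i) via R2 from blue(e,c), cites(c,i)
round 1: derive anc(f,c) via R2 from blue(f,i), cites(i,c)
round 1: derive anc(f,e) via R2 from blue(f,j), cites(j,e)
round 1: derive anc(f,f) via R2 from blue(f,i), cites(i,f)
round 1: derive anc(f,h) via R2 from blue(f,j), cites(j,h)
round 1: derive anc(g,f) via R2 from blue(g,g), cites(g,f)
round 1: derive anc(g,i) via R2 from blue(g,c), cites(c,i)
round 1: derive anc(i,c) via R2 from blue(i,d), cites(d,c)
round 1: derive anc(i,f) via R2 from blue(i,i), cites(i,f)
round 2: derive anc(d,a) via R1 from anc(d,e), cites(e,a)
round 2: derive anc(d,g) via R1 from anc(d,f), cites(f,g)
round 2: derive anc(f,a) via R1 from anc(f,e), cites(e,a)
round 2: derive anc(f,g) via R1 from anc(f,f), cites(f,g)
round 2: derive anc(i,g) via R1 from anc(i,f), cites(f,g)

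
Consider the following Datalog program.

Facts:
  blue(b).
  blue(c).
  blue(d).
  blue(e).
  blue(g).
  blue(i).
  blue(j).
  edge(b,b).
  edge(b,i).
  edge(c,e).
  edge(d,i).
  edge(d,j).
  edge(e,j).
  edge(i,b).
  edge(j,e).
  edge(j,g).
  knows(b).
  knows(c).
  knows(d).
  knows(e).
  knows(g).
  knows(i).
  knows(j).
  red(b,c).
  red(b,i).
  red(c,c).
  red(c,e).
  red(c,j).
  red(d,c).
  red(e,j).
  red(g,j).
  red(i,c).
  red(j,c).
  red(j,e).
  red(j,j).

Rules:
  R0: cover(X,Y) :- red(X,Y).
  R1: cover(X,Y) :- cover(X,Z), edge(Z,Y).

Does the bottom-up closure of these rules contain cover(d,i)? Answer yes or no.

no

round 1: derive cover(b,c) via R0 from red(b,c)
round 1: derive cover(b,i) via R0 from red(b,i)
round 1: derive cover(c,c) via R0 from red(c,c)
round 1: derive cover(c,e) via R0 from red(c,e)
round 1: derive cover(c,j) via R0 from red(c,j)
round 1: derive cover(d,c) via R0 from red(d,c)
round 1: derive cover(e,j) via R0 from red(e,j)
round 1: derive cover(g,j) via R0 from red(g,j)
round 1: derive cover(i,c) via R0 from red(i,c)
round 1: derive cover(j,c) via R0 from red(j,c)
round 1: derive cover(j,e) via R0 from red(j,e)
round 1: derive cover(j,j) via R0 from red(j,j)
round 2: derive cover(b,b) via R1 from cover(b,i), edge(i,b)
round 2: derive cover(b,e) via R1 from cover(b,c), edge(c,e)
round 2: derive cover(c,g) via R1 from cover(c,j), edge(j,g)
round 2: derive cover(d,e) via R1 from cover(d,c), edge(c,e)
round 2: derive cover(e,e) via R1 from cover(e,j), edge(j,e)
round 2: derive cover(e,g) via R1 from cover(e,j), edge(j,g)
round 2: derive cover(g,e) via R1 from cover(g,j), edge(j,e)
round 2: derive cover(g,g) via R1 from cover(g,j), edge(j,g)
round 2: derive cover(i,e) via R1 from cover(i,c), edge(c,e)
round 2: derive cover(j,g) via R1 from cover(j,j), edge(j,g)
round 3: derive cover(b,j) via R1 from cover(b,e), edge(e,j)
round 3: derive cover(d,j) via R1 from cover(d,e), edge(e,j)
round 3: derive cover(i,j) via R1 from cover(i,e), edge(e,j)
round 4: derive cover(b,g) via R1 from cover(b,j), edge(j,g)
round 4: derive cover(d,g) via R1 from cover(d,j), edge(j,g)
round 4: derive cover(i,g) via R1 from cover(i,j), edge(j,g)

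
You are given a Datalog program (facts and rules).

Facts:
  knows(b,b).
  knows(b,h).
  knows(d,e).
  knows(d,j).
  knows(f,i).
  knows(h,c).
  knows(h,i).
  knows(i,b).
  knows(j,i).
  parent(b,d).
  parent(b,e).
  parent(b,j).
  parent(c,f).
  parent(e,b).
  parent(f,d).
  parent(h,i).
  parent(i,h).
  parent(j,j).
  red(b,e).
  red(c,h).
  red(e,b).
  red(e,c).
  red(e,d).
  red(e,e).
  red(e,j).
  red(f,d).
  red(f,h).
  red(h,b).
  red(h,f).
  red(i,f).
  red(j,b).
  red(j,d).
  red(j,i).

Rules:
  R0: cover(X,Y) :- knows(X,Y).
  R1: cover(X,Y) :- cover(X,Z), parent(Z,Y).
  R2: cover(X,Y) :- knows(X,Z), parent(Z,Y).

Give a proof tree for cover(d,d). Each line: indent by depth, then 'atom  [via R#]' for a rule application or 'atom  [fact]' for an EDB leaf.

cover(d,d)  [via R1]
  cover(d,b)  [via R2]
    knows(d,e)  [fact]
    parent(e,b)  [fact]
  parent(b,d)  [fact]

round 1: derive cover(b,b) via R0 from knows(b,b)
round 1: derive cover(b,h) via R0 from knows(b,h)
round 1: derive cover(d,e) via R0 from knows(d,e)
round 1: derive cover(d,j) via R0 from knows(d,j)
round 1: derive cover(f,i) via R0 from knows(f,i)
round 1: derive cover(h,c) via R0 from knows(h,c)
round 1: derive cover(h,i) via R0 from knows(h,i)
round 1: derive cover(i,b) via R0 from knows(i,b)
round 1: derive cover(j,i) via R0 from knows(j,i)
round 1: derive cover(b,d) via R2 from knows(b,b), parent(b,d)
round 1: derive cover(b,e) via R2 from knows(b,b), parent(b,e)
round 1: derive cover(b,i) via R2 from knows(b,h), parent(h,i)
round 1: derive cover(b,j) via R2 from knows(b,b), parent(b,j)
round 1: derive cover(d,b) via R2 from knows(d,e), parent(e,b)
round 1: derive cover(f,h) via R2 from knows(f,i), parent(i,h)
round 1: derive cover(h,f) via R2 from knows(h,c), parent(c,f)
round 1: derive cover(h,h) via R2 from knows(h,i), parent(i,h)
round 1: derive cover(i,d) via R2 from knows(i,b), parent(b,d)
round 1: derive cover(i,e) via R2 from knows(i,b), parent(b,e)
round 1: derive cover(i,j) via R2 from knows(i,b), parent(b,j)
round 1: derive cover(j,h) via R2 from knows(j,i), parent(i,h)
round 2: derive cover(d,d) via R1 from cover(d,b), parent(b,d)
round 2: derive cover(h,d) via R1 from cover(h,f), parent(f,d)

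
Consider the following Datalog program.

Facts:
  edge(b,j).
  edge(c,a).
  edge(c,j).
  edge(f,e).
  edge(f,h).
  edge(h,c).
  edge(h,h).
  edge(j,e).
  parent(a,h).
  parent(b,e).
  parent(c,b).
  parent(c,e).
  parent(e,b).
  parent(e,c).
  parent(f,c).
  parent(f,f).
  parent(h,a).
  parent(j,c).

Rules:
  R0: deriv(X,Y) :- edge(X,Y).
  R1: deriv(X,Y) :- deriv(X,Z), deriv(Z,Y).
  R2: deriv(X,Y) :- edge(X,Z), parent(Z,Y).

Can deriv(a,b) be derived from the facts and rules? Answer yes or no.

no

round 1: derive deriv(b,j) via R0 from edge(b,j)
round 1: derive deriv(c,a) via R0 from edge(c,a)
round 1: derive deriv(c,j) via R0 from edge(c,j)
round 1: derive deriv(f,e) via R0 from edge(f,e)
round 1: derive deriv(f,h) via R0 from edge(f,h)
round 1: derive deriv(h,c) via R0 from edge(h,c)
round 1: derive deriv(h,h) via R0 from edge(h,h)
round 1: derive deriv(j,e) via R0 from edge(j,e)
round 1: derive deriv(b,c) via R2 from edge(b,j), parent(j,c)
round 1: derive deriv(c,c) via R2 from edge(c,j), parent(j,c)
round 1: derive deriv(c,h) via R2 from edge(c,a), parent(a,h)
round 1: derive deriv(f,a) via R2 from edge(f,h), parent(h,a)
round 1: derive deriv(f,b) via R2 from edge(f,e), parent(e,b)
round 1: derive deriv(f,c) via R2 from edge(f,e), parent(e,c)
round 1: derive deriv(h,a) via R2 from edge(h,h), parent(h,a)
round 1: derive deriv(h,b) via R2 from edge(h,c), parent(c,b)
round 1: derive deriv(h,e) via R2 from edge(h,c), parent(c,e)
round 1: derive deriv(j,b) via R2 from edge(j,e), parent(e,b)
round 1: derive deriv(j,c) via R2 from edge(j,e), parent(e,c)
round 2: derive deriv(b,a) via R1 from deriv(b,c), deriv(c,a)
round 2: derive deriv(b,b) via R1 from deriv(b,j), deriv(j,b)
round 2: derive deriv(b,e) via R1 from deriv(b,j), deriv(j,e)
round 2: derive deriv(b,h) via R1 from deriv(b,c), deriv(c,h)
round 2: derive deriv(c,b) via R1 from deriv(c,h), deriv(h,b)
round 2: derive deriv(c,e) via R1 from deriv(c,h), deriv(h,e)
round 2: derive deriv(f,j) via R1 from deriv(f,b), deriv(b,j)
round 2: derive deriv(h,j) via R1 from deriv(h,b), deriv(b,j)
round 2: derive deriv(j,a) via R1 from deriv(j,c), deriv(c,a)
round 2: derive deriv(j,h) via R1 from deriv(j,c), deriv(c,h)
round 2: derive deriv(j,j) via R1 from deriv(j,b), deriv(b,j)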